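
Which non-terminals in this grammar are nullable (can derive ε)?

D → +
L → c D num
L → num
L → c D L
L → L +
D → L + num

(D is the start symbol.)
None

A non-terminal is nullable if it can derive ε (the empty string): either it has an ε-production, or it has a production whose right-hand side consists entirely of nullable non-terminals.

There are no ε-productions, so no non-terminal can derive ε.
No non-terminals are nullable.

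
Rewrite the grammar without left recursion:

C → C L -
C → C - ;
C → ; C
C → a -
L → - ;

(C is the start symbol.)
C is directly left-recursive. The standard transformation for
  A → A α₁ | ... | A α_m | β₁ | ... | β_n
is
  A  → β₁ A' | ... | β_n A'
  A' → α₁ A' | ... | α_m A' | ε

C → ; C becomes C → ; C C'
C → a - becomes C → a - C'
C → C L - becomes C' → L - C'
C → C - ; becomes C' → - ; C'
Add C' → ε

Productions for other non-terminals are unchanged:
  L → - ;

Resulting grammar:
C → ; C C'
C → a - C'
C' → L - C'
C' → - ; C'
C' → ε
L → - ;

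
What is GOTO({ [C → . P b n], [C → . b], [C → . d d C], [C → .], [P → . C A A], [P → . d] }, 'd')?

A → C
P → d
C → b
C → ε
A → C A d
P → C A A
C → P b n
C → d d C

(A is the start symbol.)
{ [C → d . d C], [P → d .] }

GOTO(I, 'd') = CLOSURE({ [A → αX.β] : [A → α.Xβ] ∈ I, X = 'd' })

Items with dot before 'd', with the dot advanced:
  [C → . d d C] → [C → d . d C]
  [P → . d] → [P → d .]
Closure adds nothing (no advanced item has the dot before a non-terminal).

GOTO = { [C → d . d C], [P → d .] }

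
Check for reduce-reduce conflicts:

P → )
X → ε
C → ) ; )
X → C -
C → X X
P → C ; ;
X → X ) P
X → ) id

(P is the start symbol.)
Yes — I7: [C → X X .] vs [X → .]

A reduce-reduce conflict occurs when an LR(0) state has two complete items [A → α .] and [B → β .] — both call for a reduction, and with no lookahead the parser cannot choose between them.

Augment with P' → P and build the canonical LR(0) collection (I0 = CLOSURE({[P' → . P]}), then GOTO on every symbol after a dot until no new states appear). It has 15 states:
  I0: { [C → . ) ; )], [C → . X X], [P → . )], [P → . C ; ;], [P' → . P], [X → . ) id], [X → . C -], [X → . X ) P], [X → .] }  — shift, reduce
  I1: { [C → ) . ; )], [P → ) .], [X → ) . id] }  — shift, reduce
  I2: { [P → C . ; ;], [X → C . -] }  — shift
  I3: { [P' → P .] }  — accept
  I4: { [C → . ) ; )], [C → . X X], [C → X . X], [X → . ) id], [X → . C -], [X → . X ) P], [X → .], [X → X . ) P] }  — shift, reduce
  I5: { [C → ) . ; )], [C → . ) ; )], [C → . X X], [P → . )], [P → . C ; ;], [X → ) . id], [X → . ) id], [X → . C -], [X → . X ) P], [X → .], [X → X ) . P] }  — shift, reduce
  I6: { [X → C . -] }  — shift
  I7: { [C → . ) ; )], [C → . X X], [C → X . X], [C → X X .], [X → . ) id], [X → . C -], [X → . X ) P], [X → .], [X → X . ) P] }  — shift, 2 reduces
  I8: { [X → C - .] }  — reduce
  I9: { [C → ) ; . )] }  — shift
  I10: { [X → X ) P .] }  — reduce
  I11: { [X → ) id .] }  — reduce
  I12: { [C → ) ; ) .] }  — reduce
  I13: { [P → C ; . ;] }  — shift
  I14: { [P → C ; ; .] }  — reduce

I7 contains complete items [C → X X .], [X → .] — reduce-reduce conflict.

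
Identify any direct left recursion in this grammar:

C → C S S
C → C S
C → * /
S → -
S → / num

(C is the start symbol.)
Yes, C is left-recursive

C → C S S: LEFT RECURSIVE (starts with C)
C → C S: LEFT RECURSIVE (starts with C)
C → * /: starts with '*'
S → -: starts with '-'
S → / num: starts with '/'

The grammar has direct left recursion on: C.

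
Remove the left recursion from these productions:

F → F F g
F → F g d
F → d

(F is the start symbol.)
F is directly left-recursive. The standard transformation for
  A → A α₁ | ... | A α_m | β₁ | ... | β_n
is
  A  → β₁ A' | ... | β_n A'
  A' → α₁ A' | ... | α_m A' | ε

F → d becomes F → d F'
F → F F g becomes F' → F g F'
F → F g d becomes F' → g d F'
Add F' → ε

Resulting grammar:
F → d F'
F' → F g F'
F' → g d F'
F' → ε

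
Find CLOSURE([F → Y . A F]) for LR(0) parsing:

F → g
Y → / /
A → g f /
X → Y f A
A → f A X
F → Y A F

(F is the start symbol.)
{ [A → . f A X], [A → . g f /], [F → Y . A F] }

To compute CLOSURE, for each item [A → α.Bβ] where B is a non-terminal, add [B → .γ] for all productions B → γ; repeat for the newly added items until nothing changes.

Start with: [F → Y . A F]
  [F → Y . A F] has the dot before A: add [A → . g f /], [A → . f A X]
No further items can be added.

CLOSURE = { [A → . f A X], [A → . g f /], [F → Y . A F] }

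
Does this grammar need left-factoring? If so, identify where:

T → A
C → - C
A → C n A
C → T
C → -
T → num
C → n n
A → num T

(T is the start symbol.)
Left-factoring is needed when two productions for the same non-terminal
share a common prefix on the right-hand side.

Productions for T:
  T → A
  T → num
Productions for C:
  C → - C
  C → T
  C → -
  C → n n
Productions for A:
  A → C n A
  A → num T

Found common prefix '-' in productions for C

Answer: Yes, C has productions with common prefix '-'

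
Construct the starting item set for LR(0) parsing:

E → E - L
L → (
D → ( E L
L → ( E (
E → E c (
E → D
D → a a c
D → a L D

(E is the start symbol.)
First, augment the grammar with E' → E
I₀ = CLOSURE({ [E' → . E] }):
  [E' → . E] has the dot before E: add [E → . E - L], [E → . E c (], [E → . D]
  [E → . D] has the dot before D: add [D → . ( E L], [D → . a a c], [D → . a L D]
No further items can be added.

I₀ = { [D → . ( E L], [D → . a L D], [D → . a a c], [E → . D], [E → . E - L], [E → . E c (], [E' → . E] }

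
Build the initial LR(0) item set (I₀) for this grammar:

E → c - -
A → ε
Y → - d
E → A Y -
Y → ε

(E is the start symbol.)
First, augment the grammar with E' → E
I₀ = CLOSURE({ [E' → . E] }):
  [E' → . E] has the dot before E: add [E → . c - -], [E → . A Y -]
  [E → . A Y -] has the dot before A: add [A → .]
No further items can be added.

I₀ = { [A → .], [E → . A Y -], [E → . c - -], [E' → . E] }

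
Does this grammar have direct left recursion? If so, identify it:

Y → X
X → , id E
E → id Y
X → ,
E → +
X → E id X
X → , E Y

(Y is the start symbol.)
No direct left recursion

Y → X: starts with X
X → , id E: starts with ','
E → id Y: starts with id
X → ,: starts with ','
E → +: starts with '+'
X → E id X: starts with E
X → , E Y: starts with ','

No direct left recursion found.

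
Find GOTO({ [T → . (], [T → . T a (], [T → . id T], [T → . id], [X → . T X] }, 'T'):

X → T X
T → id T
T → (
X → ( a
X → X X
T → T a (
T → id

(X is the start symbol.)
{ [T → . (], [T → . T a (], [T → . id T], [T → . id], [T → T . a (], [X → . ( a], [X → . T X], [X → . X X], [X → T . X] }

GOTO(I, 'T') = CLOSURE({ [A → αX.β] : [A → α.Xβ] ∈ I, X = 'T' })

Items with dot before 'T', with the dot advanced:
  [T → . T a (] → [T → T . a (]
  [X → . T X] → [X → T . X]
Closure of the advanced items:
  [X → T . X] has the dot before X: add [X → . T X], [X → . ( a], [X → . X X]
  [X → . T X] has the dot before T: add [T → . id T], [T → . (], [T → . T a (], [T → . id]

GOTO = { [T → . (], [T → . T a (], [T → . id T], [T → . id], [T → T . a (], [X → . ( a], [X → . T X], [X → . X X], [X → T . X] }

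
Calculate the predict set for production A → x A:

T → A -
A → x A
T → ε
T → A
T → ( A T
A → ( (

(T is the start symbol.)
PREDICT(A → x A) = (FIRST(RHS) \ {ε}) ∪ (FOLLOW(A) if ε ∈ FIRST(RHS), i.e. RHS ⇒* ε)
FIRST(x A) = { 'x' }
ε ∉ FIRST(x A), so FOLLOW(A) is not added.
PREDICT(A → x A) = { 'x' }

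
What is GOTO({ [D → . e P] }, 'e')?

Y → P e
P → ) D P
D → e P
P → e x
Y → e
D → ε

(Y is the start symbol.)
{ [D → e . P], [P → . ) D P], [P → . e x] }

GOTO(I, 'e') = CLOSURE({ [A → αX.β] : [A → α.Xβ] ∈ I, X = 'e' })

Items with dot before 'e', with the dot advanced:
  [D → . e P] → [D → e . P]
Closure of the advanced items:
  [D → e . P] has the dot before P: add [P → . ) D P], [P → . e x]

GOTO = { [D → e . P], [P → . ) D P], [P → . e x] }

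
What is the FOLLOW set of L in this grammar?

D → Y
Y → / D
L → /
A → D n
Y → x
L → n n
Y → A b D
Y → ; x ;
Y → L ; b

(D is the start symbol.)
{ ';' }

To compute FOLLOW(L), find every occurrence of L on a right-hand side N → α L β: add FIRST(β) \ {ε}, and if β is empty or nullable also add FOLLOW(N). Iterate to a fixed point.

In Y → L ; b: L is followed by ';' b, add FIRST(';' b) \ {ε} = { ';' }

Taking the union: FOLLOW(L) = { ';' }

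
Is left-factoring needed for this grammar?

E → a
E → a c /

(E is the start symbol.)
Yes, E has productions with common prefix 'a'

Left-factoring is needed when two productions for the same non-terminal
share a common prefix on the right-hand side.

Productions for E:
  E → a
  E → a c /

Found common prefix 'a' in productions for E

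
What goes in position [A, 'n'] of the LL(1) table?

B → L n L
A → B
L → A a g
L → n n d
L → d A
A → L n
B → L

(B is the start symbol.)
A → B, A → L n

To find M[A, 'n'], we find productions for A where 'n' is in the predict set (PREDICT(N → α) = (FIRST(α) \ {ε}) ∪ (FOLLOW(N) if α ⇒* ε)).

Relevant sets:
  FIRST(B) = { 'd', 'n' }
  FIRST(L) = { 'd', 'n' }

A → B: PREDICT = { 'd', 'n' }
  'n' is in predict set, so this production goes in M[A, 'n']
A → L n: PREDICT = { 'd', 'n' }
  'n' is in predict set, so this production goes in M[A, 'n']

M[A, 'n'] = A → B, A → L n  (a multiply-defined cell — the grammar is not LL(1))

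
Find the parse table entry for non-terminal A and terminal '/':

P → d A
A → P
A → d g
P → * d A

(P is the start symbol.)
To find M[A, '/'], we find productions for A where '/' is in the predict set (PREDICT(N → α) = (FIRST(α) \ {ε}) ∪ (FOLLOW(N) if α ⇒* ε)).

Relevant sets:
  FIRST(P) = { '*', 'd' }

A → P: PREDICT = { '*', 'd' }
A → d g: PREDICT = { 'd' }

M[A, '/'] is empty (no production applies)

Answer: Empty (error entry)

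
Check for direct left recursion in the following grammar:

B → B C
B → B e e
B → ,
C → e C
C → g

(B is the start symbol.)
Yes, B is left-recursive

Direct left recursion occurs when N → N α for some non-terminal N (the right-hand side begins with the left-hand side itself).

B → B C: LEFT RECURSIVE (starts with B)
B → B e e: LEFT RECURSIVE (starts with B)
B → ,: starts with ','
C → e C: starts with e
C → g: starts with g

The grammar has direct left recursion on: B.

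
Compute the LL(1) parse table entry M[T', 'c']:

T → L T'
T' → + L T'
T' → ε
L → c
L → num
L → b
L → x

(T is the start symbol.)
Empty (error entry)

To find M[T', 'c'], we find productions for T' where 'c' is in the predict set (PREDICT(N → α) = (FIRST(α) \ {ε}) ∪ (FOLLOW(N) if α ⇒* ε)).

Relevant sets:
  FOLLOW(T') = { $ }

T' → + L T': PREDICT = { '+' }
T' → ε: PREDICT = { $ }

M[T', 'c'] is empty (no production applies)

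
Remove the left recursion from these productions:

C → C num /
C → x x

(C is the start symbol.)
C → x x C'
C' → num / C'
C' → ε

C is directly left-recursive. The standard transformation for
  A → A α₁ | ... | A α_m | β₁ | ... | β_n
is
  A  → β₁ A' | ... | β_n A'
  A' → α₁ A' | ... | α_m A' | ε

C → x x becomes C → x x C'
C → C num / becomes C' → num / C'
Add C' → ε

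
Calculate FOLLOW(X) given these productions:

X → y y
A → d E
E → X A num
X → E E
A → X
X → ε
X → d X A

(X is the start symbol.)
{ $, 'd', 'num', 'y' }

To compute FOLLOW(X), find every occurrence of X on a right-hand side N → α X β: add FIRST(β) \ {ε}, and if β is empty or nullable also add FOLLOW(N). Iterate to a fixed point.

X is the start symbol, so $ ∈ FOLLOW(X).
In E → X A num: X is followed by A num, add FIRST(A num) \ {ε} = { 'd', 'num', 'y' }
In A → X: X is at the end, add FOLLOW(A)
In X → d X A: X is followed by A, add FIRST(A) \ {ε} = { 'd', 'num', 'y' }
  A is nullable, so FOLLOW(X) is also included — that is the set being defined, nothing new

The FOLLOW sets referred to above (computed the same way, to a fixed point):
  FOLLOW(A) = { $, 'd', 'num', 'y' }

Taking the union: FOLLOW(X) = { $, 'd', 'num', 'y' }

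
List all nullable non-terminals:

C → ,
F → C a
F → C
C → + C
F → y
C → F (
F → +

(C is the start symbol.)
A non-terminal is nullable if it can derive ε (the empty string): either it has an ε-production, or it has a production whose right-hand side consists entirely of nullable non-terminals.

There are no ε-productions, so no non-terminal can derive ε.
No non-terminals are nullable.

Answer: None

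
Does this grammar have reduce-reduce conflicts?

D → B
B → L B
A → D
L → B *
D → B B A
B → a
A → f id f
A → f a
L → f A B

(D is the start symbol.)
Augment with D' → D and build the canonical LR(0) collection (I0 = CLOSURE({[D' → . D]}), then GOTO on every symbol after a dot until no new states appear). It has 17 states:
  I0: { [B → . L B], [B → . a], [D → . B B A], [D → . B], [D' → . D], [L → . B *], [L → . f A B] }  — shift
  I1: { [B → . L B], [B → . a], [D → B . B A], [D → B .], [L → . B *], [L → . f A B], [L → B . *] }  — shift, reduce
  I2: { [D' → D .] }  — accept
  I3: { [B → . L B], [B → . a], [B → L . B], [L → . B *], [L → . f A B] }  — shift
  I4: { [B → a .] }  — reduce
  I5: { [A → . D], [A → . f a], [A → . f id f], [B → . L B], [B → . a], [D → . B B A], [D → . B], [L → . B *], [L → . f A B], [L → f . A B] }  — shift
  I6: { [B → . L B], [B → . a], [L → . B *], [L → . f A B], [L → f A . B] }  — shift
  I7: { [A → D .] }  — reduce
  I8: { [A → . D], [A → . f a], [A → . f id f], [A → f . a], [A → f . id f], [B → . L B], [B → . a], [D → . B B A], [D → . B], [L → . B *], [L → . f A B], [L → f . A B] }  — shift
  I9: { [A → f a .], [B → a .] }  — 2 reduces
  I10: { [A → f id . f] }  — shift
  I11: { [A → f id f .] }  — reduce
  I12: { [L → B . *], [L → f A B .] }  — shift, reduce
  I13: { [L → B * .] }  — reduce
  I14: { [B → L B .], [L → B . *] }  — shift, reduce
  I15: { [A → . D], [A → . f a], [A → . f id f], [B → . L B], [B → . a], [D → . B B A], [D → . B], [D → B B . A], [L → . B *], [L → . f A B], [L → B . *] }  — shift
  I16: { [D → B B A .] }  — reduce

I9 contains complete items [A → f a .], [B → a .] — reduce-reduce conflict.

Answer: Yes — I9: [A → f a .] vs [B → a .]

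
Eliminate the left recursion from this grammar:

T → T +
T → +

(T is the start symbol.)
T is directly left-recursive. The standard transformation for
  A → A α₁ | ... | A α_m | β₁ | ... | β_n
is
  A  → β₁ A' | ... | β_n A'
  A' → α₁ A' | ... | α_m A' | ε

T → + becomes T → + T'
T → T + becomes T' → + T'
Add T' → ε

Resulting grammar:
T → + T'
T' → + T'
T' → ε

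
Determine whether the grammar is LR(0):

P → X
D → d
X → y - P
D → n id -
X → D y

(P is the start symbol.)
A grammar is LR(0) if no state in the canonical LR(0) collection has:
  - both a shift item (dot before a terminal) and a complete item (shift-reduce conflict), or
  - two or more complete items (reduce-reduce conflict; the accept item [P' → P .] counts as a complete item here).

Augment with P' → P and build the canonical LR(0) collection (I0 = CLOSURE({[P' → . P]}), then GOTO on every symbol after a dot until no new states appear). It has 12 states:
  I0: { [D → . d], [D → . n id -], [P → . X], [P' → . P], [X → . D y], [X → . y - P] }  — shift
  I1: { [X → D . y] }  — shift
  I2: { [P' → P .] }  — accept
  I3: { [P → X .] }  — reduce
  I4: { [D → d .] }  — reduce
  I5: { [D → n . id -] }  — shift
  I6: { [X → y . - P] }  — shift
  I7: { [D → . d], [D → . n id -], [P → . X], [X → . D y], [X → . y - P], [X → y - . P] }  — shift
  I8: { [X → y - P .] }  — reduce
  I9: { [D → n id . -] }  — shift
  I10: { [D → n id - .] }  — reduce
  I11: { [X → D y .] }  — reduce

Every state is either a pure shift/goto state or contains exactly one complete item and nothing to shift — no conflicts. The grammar is LR(0).

Answer: Yes, the grammar is LR(0)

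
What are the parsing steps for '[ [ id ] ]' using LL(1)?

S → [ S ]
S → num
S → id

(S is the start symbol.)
Stack is shown with the top on the left.

Stack      Input         Action
-------------------------------
S $        [ [ id ] ] $  output S → [ S ]
[ S ] $    [ [ id ] ] $  match '['
S ] $      [ id ] ] $    output S → [ S ]
[ S ] ] $  [ id ] ] $    match '['
S ] ] $    id ] ] $      output S → id
id ] ] $   id ] ] $      match 'id'
] ] $      ] ] $         match ']'
] $        ] $           match ']'
$          $             accept

The string is accepted.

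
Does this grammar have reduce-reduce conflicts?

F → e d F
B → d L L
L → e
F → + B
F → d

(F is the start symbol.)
Augment with F' → F and build the canonical LR(0) collection (I0 = CLOSURE({[F' → . F]}), then GOTO on every symbol after a dot until no new states appear). It has 12 states:
  I0: { [F → . + B], [F → . d], [F → . e d F], [F' → . F] }  — shift
  I1: { [B → . d L L], [F → + . B] }  — shift
  I2: { [F' → F .] }  — accept
  I3: { [F → d .] }  — reduce
  I4: { [F → e . d F] }  — shift
  I5: { [F → . + B], [F → . d], [F → . e d F], [F → e d . F] }  — shift
  I6: { [F → e d F .] }  — reduce
  I7: { [F → + B .] }  — reduce
  I8: { [B → d . L L], [L → . e] }  — shift
  I9: { [B → d L . L], [L → . e] }  — shift
  I10: { [L → e .] }  — reduce
  I11: { [B → d L L .] }  — reduce

No state contains more than one complete item.

Answer: No reduce-reduce conflicts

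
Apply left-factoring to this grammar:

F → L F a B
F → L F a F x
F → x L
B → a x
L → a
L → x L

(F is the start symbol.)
F → L F a F'
F' → B
F' → F x
F → x L
B → a x
L → a
L → x L

Left-factoring transforms A → αβ₁ | αβ₂ into A → αA' and A' → β₁ | β₂
(α is the longest common prefix among the alternatives). Repeat until
no nonterminal has two alternatives with a common prefix.

Round 1: F has alternatives sharing prefix 'L F a'. Introduce F': F → L F a F'
  Add: F' → B
  Add: F' → F x

No remaining common prefixes — done.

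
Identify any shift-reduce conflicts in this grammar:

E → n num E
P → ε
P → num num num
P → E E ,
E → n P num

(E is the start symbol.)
Yes — I2: [P → .] vs [E → . n P num]

A shift-reduce conflict occurs when an LR(0) state has both:
  - a complete (reduce) item [A → α .] (dot at the end), and
  - a shift item [B → β . c γ] (dot before a terminal).

Augment with E' → E and build the canonical LR(0) collection (I0 = CLOSURE({[E' → . E]}), then GOTO on every symbol after a dot until no new states appear). It has 12 states:
  I0: { [E → . n P num], [E → . n num E], [E' → . E] }  — shift
  I1: { [E' → E .] }  — accept
  I2: { [E → . n P num], [E → . n num E], [E → n . P num], [E → n . num E], [P → . E E ,], [P → . num num num], [P → .] }  — shift, reduce
  I3: { [E → . n P num], [E → . n num E], [P → E . E ,] }  — shift
  I4: { [E → n P . num] }  — shift
  I5: { [E → . n P num], [E → . n num E], [E → n num . E], [P → num . num num] }  — shift
  I6: { [E → n num E .] }  — reduce
  I7: { [P → num num . num] }  — shift
  I8: { [P → num num num .] }  — reduce
  I9: { [E → n P num .] }  — reduce
  I10: { [P → E E . ,] }  — shift
  I11: { [P → E E , .] }  — reduce

I2 contains reduce item [P → .] and shift items [E → . n P num], [E → . n num E], [E → n . num E], [P → . num num num] — shift-reduce conflict.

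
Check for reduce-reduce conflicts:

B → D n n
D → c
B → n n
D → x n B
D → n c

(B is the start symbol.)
No reduce-reduce conflicts

A reduce-reduce conflict occurs when an LR(0) state has two complete items [A → α .] and [B → β .] — both call for a reduction, and with no lookahead the parser cannot choose between them.

Augment with B' → B and build the canonical LR(0) collection (I0 = CLOSURE({[B' → . B]}), then GOTO on every symbol after a dot until no new states appear). It has 12 states:
  I0: { [B → . D n n], [B → . n n], [B' → . B], [D → . c], [D → . n c], [D → . x n B] }  — shift
  I1: { [B' → B .] }  — accept
  I2: { [B → D . n n] }  — shift
  I3: { [D → c .] }  — reduce
  I4: { [B → n . n], [D → n . c] }  — shift
  I5: { [D → x . n B] }  — shift
  I6: { [B → . D n n], [B → . n n], [D → . c], [D → . n c], [D → . x n B], [D → x n . B] }  — shift
  I7: { [D → x n B .] }  — reduce
  I8: { [D → n c .] }  — reduce
  I9: { [B → n n .] }  — reduce
  I10: { [B → D n . n] }  — shift
  I11: { [B → D n n .] }  — reduce

No state contains more than one complete item.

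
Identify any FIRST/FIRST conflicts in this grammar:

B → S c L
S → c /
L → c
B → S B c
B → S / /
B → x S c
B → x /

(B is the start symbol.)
A FIRST/FIRST conflict occurs when two productions N → α and N → β for the same non-terminal have FIRST(α) ∩ FIRST(β) ≠ ∅ (with ε ∈ FIRST of a nullable right-hand side, so two nullable alternatives also conflict).

FIRST sets of the non-terminals at (or reachable through a nullable prefix from) the front of some alternative:
  FIRST(S) = { 'c' }

Productions for B:
  B → S c L: FIRST = { 'c' }
  B → S B c: FIRST = { 'c' }
  B → S / /: FIRST = { 'c' }
  B → x S c: FIRST = { 'x' }
  B → x /: FIRST = { 'x' }
S, L have only one production, so no FIRST/FIRST conflict is possible there.

Conflict for B: B → S c L and B → S B c
  Overlap: { 'c' }
Conflict for B: B → S c L and B → S / /
  Overlap: { 'c' }
Conflict for B: B → S B c and B → S / /
  Overlap: { 'c' }
Conflict for B: B → x S c and B → x /
  Overlap: { 'x' }

Answer: Yes. B → S c L / B → S B c on { 'c' }; B → S c L / B → S '/' '/' on { 'c' }; B → S B c / B → S '/' '/' on { 'c' }; B → x S c / B → x '/' on { 'x' }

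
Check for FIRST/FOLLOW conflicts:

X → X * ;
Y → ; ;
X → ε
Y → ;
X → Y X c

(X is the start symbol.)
Yes. X → X '*' ';' with FOLLOW(X) on { '*' }

Nullable non-terminals: X.
FIRST sets used below: FIRST(X) = { '*', ';', ε }, FIRST(Y) = { ';' }

X: nullable alternative(s) X → ε; FOLLOW(X) = { $, '*', 'c' }
  X → X * ;: FIRST \ {ε} = { '*', ';' } — overlaps FOLLOW(X) on { '*' }: CONFLICT
  X → ε: FIRST \ {ε} = { } — this is the only nullable alternative, skip
  X → Y X c: FIRST \ {ε} = { ';' } — disjoint from FOLLOW(X)

Y has no nullable alternative, so no FIRST/FOLLOW check is needed there.

So the grammar has 1 FIRST/FOLLOW conflict (marked CONFLICT above).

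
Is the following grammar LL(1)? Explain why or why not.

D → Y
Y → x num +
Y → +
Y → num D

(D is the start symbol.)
For Y:
  PREDICT(Y → x num '+') = { 'x' }
  PREDICT(Y → '+') = { '+' }
  PREDICT(Y → num D) = { 'num' }
D has a single production, so nothing to check there.

All predict sets are disjoint. The grammar IS LL(1).

Answer: Yes, the grammar is LL(1).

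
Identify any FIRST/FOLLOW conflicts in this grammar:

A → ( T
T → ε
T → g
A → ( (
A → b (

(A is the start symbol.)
No FIRST/FOLLOW conflicts.

A FIRST/FOLLOW conflict occurs when a non-terminal N has a nullable alternative N → β (β ⇒* ε) and another alternative N → α with FIRST(α) ∩ FOLLOW(N) ≠ ∅: on such a lookahead the parser cannot decide between expanding α and letting N vanish via β.

Nullable non-terminals: T.

T: nullable alternative(s) T → ε; FOLLOW(T) = { $ }
  T → ε: FIRST \ {ε} = { } — this is the only nullable alternative, skip
  T → g: FIRST \ {ε} = { 'g' } — disjoint from FOLLOW(T)

A has no nullable alternative, so no FIRST/FOLLOW check is needed there.

No FIRST/FOLLOW conflicts found.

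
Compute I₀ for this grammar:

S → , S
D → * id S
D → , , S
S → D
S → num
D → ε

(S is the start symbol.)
{ [D → . * id S], [D → . , , S], [D → .], [S → . , S], [S → . D], [S → . num], [S' → . S] }

First, augment the grammar with S' → S
I₀ = CLOSURE({ [S' → . S] }):
  [S' → . S] has the dot before S: add [S → . , S], [S → . D], [S → . num]
  [S → . D] has the dot before D: add [D → . * id S], [D → . , , S], [D → .]
No further items can be added.

I₀ = { [D → . * id S], [D → . , , S], [D → .], [S → . , S], [S → . D], [S → . num], [S' → . S] }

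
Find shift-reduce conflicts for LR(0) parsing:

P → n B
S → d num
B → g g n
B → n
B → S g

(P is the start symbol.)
No shift-reduce conflicts

A shift-reduce conflict occurs when an LR(0) state has both:
  - a complete (reduce) item [A → α .] (dot at the end), and
  - a shift item [B → β . c γ] (dot before a terminal).

Augment with P' → P and build the canonical LR(0) collection (I0 = CLOSURE({[P' → . P]}), then GOTO on every symbol after a dot until no new states appear). It has 12 states:
  I0: { [P → . n B], [P' → . P] }  — shift
  I1: { [P' → P .] }  — accept
  I2: { [B → . S g], [B → . g g n], [B → . n], [P → n . B], [S → . d num] }  — shift
  I3: { [P → n B .] }  — reduce
  I4: { [B → S . g] }  — shift
  I5: { [S → d . num] }  — shift
  I6: { [B → g . g n] }  — shift
  I7: { [B → n .] }  — reduce
  I8: { [B → g g . n] }  — shift
  I9: { [B → g g n .] }  — reduce
  I10: { [S → d num .] }  — reduce
  I11: { [B → S g .] }  — reduce

No state contains both a complete item and a shift item.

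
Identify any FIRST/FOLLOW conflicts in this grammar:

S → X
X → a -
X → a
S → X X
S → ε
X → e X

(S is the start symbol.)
No FIRST/FOLLOW conflicts.

A FIRST/FOLLOW conflict occurs when a non-terminal N has a nullable alternative N → β (β ⇒* ε) and another alternative N → α with FIRST(α) ∩ FOLLOW(N) ≠ ∅: on such a lookahead the parser cannot decide between expanding α and letting N vanish via β.

Nullable non-terminals: S.
FIRST sets used below: FIRST(X) = { 'a', 'e' }

S: nullable alternative(s) S → ε; FOLLOW(S) = { $ }
  S → X: FIRST \ {ε} = { 'a', 'e' } — disjoint from FOLLOW(S)
  S → X X: FIRST \ {ε} = { 'a', 'e' } — disjoint from FOLLOW(S)
  S → ε: FIRST \ {ε} = { } — this is the only nullable alternative, skip

X has no nullable alternative, so no FIRST/FOLLOW check is needed there.

No FIRST/FOLLOW conflicts found.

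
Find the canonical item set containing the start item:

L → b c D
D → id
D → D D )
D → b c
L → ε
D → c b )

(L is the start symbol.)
First, augment the grammar with L' → L
I₀ = CLOSURE({ [L' → . L] }):
  [L' → . L] has the dot before L: add [L → . b c D], [L → .]
No further items can be added.

I₀ = { [L → . b c D], [L → .], [L' → . L] }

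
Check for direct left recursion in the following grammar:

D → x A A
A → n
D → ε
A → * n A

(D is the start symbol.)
Direct left recursion occurs when N → N α for some non-terminal N (the right-hand side begins with the left-hand side itself).

D → x A A: starts with x
A → n: starts with n
D → ε: starts with ε
A → * n A: starts with '*'

No direct left recursion found.

Answer: No direct left recursion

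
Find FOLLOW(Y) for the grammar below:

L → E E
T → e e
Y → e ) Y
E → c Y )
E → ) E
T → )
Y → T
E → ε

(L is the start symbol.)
{ ')' }

To compute FOLLOW(Y), find every occurrence of Y on a right-hand side N → α Y β: add FIRST(β) \ {ε}, and if β is empty or nullable also add FOLLOW(N). Iterate to a fixed point.

In Y → e ) Y: Y is at the end; this adds FOLLOW(Y) to itself — nothing new
In E → c Y ): Y is followed by ')', add FIRST(')') \ {ε} = { ')' }

Taking the union: FOLLOW(Y) = { ')' }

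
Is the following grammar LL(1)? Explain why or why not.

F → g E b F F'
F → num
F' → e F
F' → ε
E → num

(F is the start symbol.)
No. Predict set conflict for F': { 'e' }

A grammar is LL(1) if for each non-terminal N with multiple productions, the predict sets of those productions are pairwise disjoint, where PREDICT(N → α) = (FIRST(α) \ {ε}) ∪ (FOLLOW(N) if α ⇒* ε).

Relevant sets:
  FOLLOW(F') = { $, 'e' }

For F:
  PREDICT(F → g E b F F') = { 'g' }
  PREDICT(F → num) = { 'num' }
For F':
  PREDICT(F' → e F) = { 'e' }
  PREDICT(F' → ε) = { $, 'e' }
E has a single production, so nothing to check there.

Conflict found: Predict set conflict for F': { 'e' }
The grammar is NOT LL(1).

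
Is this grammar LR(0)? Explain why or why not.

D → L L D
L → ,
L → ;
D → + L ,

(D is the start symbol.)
Yes, the grammar is LR(0)

A grammar is LR(0) if no state in the canonical LR(0) collection has:
  - both a shift item (dot before a terminal) and a complete item (shift-reduce conflict), or
  - two or more complete items (reduce-reduce conflict; the accept item [D' → D .] counts as a complete item here).

Augment with D' → D and build the canonical LR(0) collection (I0 = CLOSURE({[D' → . D]}), then GOTO on every symbol after a dot until no new states appear). It has 10 states:
  I0: { [D → . + L ,], [D → . L L D], [D' → . D], [L → . ,], [L → . ;] }  — shift
  I1: { [D → + . L ,], [L → . ,], [L → . ;] }  — shift
  I2: { [L → , .] }  — reduce
  I3: { [L → ; .] }  — reduce
  I4: { [D' → D .] }  — accept
  I5: { [D → L . L D], [L → . ,], [L → . ;] }  — shift
  I6: { [D → . + L ,], [D → . L L D], [D → L L . D], [L → . ,], [L → . ;] }  — shift
  I7: { [D → L L D .] }  — reduce
  I8: { [D → + L . ,] }  — shift
  I9: { [D → + L , .] }  — reduce

Every state is either a pure shift/goto state or contains exactly one complete item and nothing to shift — no conflicts. The grammar is LR(0).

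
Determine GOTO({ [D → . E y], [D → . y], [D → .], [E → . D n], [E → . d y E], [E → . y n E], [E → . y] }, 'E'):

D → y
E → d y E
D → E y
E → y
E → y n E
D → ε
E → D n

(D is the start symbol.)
GOTO(I, 'E') = CLOSURE({ [A → αX.β] : [A → α.Xβ] ∈ I, X = 'E' })

Items with dot before 'E', with the dot advanced:
  [D → . E y] → [D → E . y]
Closure adds nothing (no advanced item has the dot before a non-terminal).

GOTO = { [D → E . y] }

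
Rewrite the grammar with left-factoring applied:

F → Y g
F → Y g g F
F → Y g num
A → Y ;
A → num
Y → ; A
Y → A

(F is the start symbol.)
Left-factoring transforms A → αβ₁ | αβ₂ into A → αA' and A' → β₁ | β₂
(α is the longest common prefix among the alternatives). Repeat until
no nonterminal has two alternatives with a common prefix.

Round 1: F has alternatives sharing prefix 'Y g'. Introduce F': F → Y g F'
  Add: F' → ε
  Add: F' → g F
  Add: F' → num

No remaining common prefixes — done.

Resulting grammar:
F → Y g F'
F' → ε
F' → g F
F' → num
A → Y ;
A → num
Y → ; A
Y → A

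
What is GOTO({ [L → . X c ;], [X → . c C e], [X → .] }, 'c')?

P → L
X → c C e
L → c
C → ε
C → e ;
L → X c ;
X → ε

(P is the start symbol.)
GOTO(I, 'c') = CLOSURE({ [A → αX.β] : [A → α.Xβ] ∈ I, X = 'c' })

Items with dot before 'c', with the dot advanced:
  [X → . c C e] → [X → c . C e]
Closure of the advanced items:
  [X → c . C e] has the dot before C: add [C → .], [C → . e ;]

GOTO = { [C → . e ;], [C → .], [X → c . C e] }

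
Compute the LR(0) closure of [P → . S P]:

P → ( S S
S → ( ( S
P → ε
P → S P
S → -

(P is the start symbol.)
To compute CLOSURE, for each item [A → α.Bβ] where B is a non-terminal, add [B → .γ] for all productions B → γ; repeat for the newly added items until nothing changes.

Start with: [P → . S P]
  [P → . S P] has the dot before S: add [S → . ( ( S], [S → . -]
No further items can be added.

CLOSURE = { [P → . S P], [S → . ( ( S], [S → . -] }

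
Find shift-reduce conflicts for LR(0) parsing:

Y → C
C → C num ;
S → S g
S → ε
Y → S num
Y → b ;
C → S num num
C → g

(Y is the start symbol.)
Yes — I0: [S → .] vs [C → . g]; I1: [Y → C .] vs [C → C . num ;]; I8: [Y → S num .] vs [C → S num . num]

A shift-reduce conflict occurs when an LR(0) state has both:
  - a complete (reduce) item [A → α .] (dot at the end), and
  - a shift item [B → β . c γ] (dot before a terminal).

Augment with Y' → Y and build the canonical LR(0) collection (I0 = CLOSURE({[Y' → . Y]}), then GOTO on every symbol after a dot until no new states appear). It has 12 states:
  I0: { [C → . C num ;], [C → . S num num], [C → . g], [S → . S g], [S → .], [Y → . C], [Y → . S num], [Y → . b ;], [Y' → . Y] }  — shift, reduce
  I1: { [C → C . num ;], [Y → C .] }  — shift, reduce
  I2: { [C → S . num num], [S → S . g], [Y → S . num] }  — shift
  I3: { [Y' → Y .] }  — accept
  I4: { [Y → b . ;] }  — shift
  I5: { [C → g .] }  — reduce
  I6: { [Y → b ; .] }  — reduce
  I7: { [S → S g .] }  — reduce
  I8: { [C → S num . num], [Y → S num .] }  — shift, reduce
  I9: { [C → S num num .] }  — reduce
  I10: { [C → C num . ;] }  — shift
  I11: { [C → C num ; .] }  — reduce

I0 contains reduce item [S → .] and shift items [C → . g], [Y → . b ;] — shift-reduce conflict.
I1 contains reduce item [Y → C .] and shift item [C → C . num ;] — shift-reduce conflict.
I8 contains reduce item [Y → S num .] and shift item [C → S num . num] — shift-reduce conflict.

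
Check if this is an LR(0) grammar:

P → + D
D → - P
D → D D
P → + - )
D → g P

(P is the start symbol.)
No. Shift-reduce conflict between [P → + D .] and [D → . - P]

Augment with P' → P and build the canonical LR(0) collection (I0 = CLOSURE({[P' → . P]}), then GOTO on every symbol after a dot until no new states appear). It has 11 states:
  I0: { [P → . + - )], [P → . + D], [P' → . P] }  — shift
  I1: { [D → . - P], [D → . D D], [D → . g P], [P → + . - )], [P → + . D] }  — shift
  I2: { [P' → P .] }  — accept
  I3: { [D → - . P], [P → + - . )], [P → . + - )], [P → . + D] }  — shift
  I4: { [D → . - P], [D → . D D], [D → . g P], [D → D . D], [P → + D .] }  — shift, reduce
  I5: { [D → g . P], [P → . + - )], [P → . + D] }  — shift
  I6: { [D → g P .] }  — reduce
  I7: { [D → - . P], [P → . + - )], [P → . + D] }  — shift
  I8: { [D → . - P], [D → . D D], [D → . g P], [D → D . D], [D → D D .] }  — shift, reduce
  I9: { [D → - P .] }  — reduce
  I10: { [P → + - ) .] }  — reduce

Conflict in state I4:
  Shift-reduce conflict between [P → + D .] and [D → . - P]
So the grammar is NOT LR(0).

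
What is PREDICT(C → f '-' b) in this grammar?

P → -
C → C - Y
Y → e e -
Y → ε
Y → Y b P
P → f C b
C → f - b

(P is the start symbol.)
{ 'f' }

PREDICT(C → f '-' b) = (FIRST(RHS) \ {ε}) ∪ (FOLLOW(C) if ε ∈ FIRST(RHS), i.e. RHS ⇒* ε)
FIRST(f '-' b) = { 'f' }
ε ∉ FIRST(f '-' b), so FOLLOW(C) is not added.
PREDICT(C → f '-' b) = { 'f' }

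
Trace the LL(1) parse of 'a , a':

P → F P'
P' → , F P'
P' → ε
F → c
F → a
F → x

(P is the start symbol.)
LL(1) parsing maintains a stack (initially the start symbol over $) and the input. At each step: if the stack top is a terminal, match it against the current input token; if it is a non-terminal N, replace it with the RHS of M[N, lookahead] (the unique production whose predict set contains the lookahead).

Stack is shown with the top on the left.

Stack     Input    Action
-------------------------
P $       a , a $  output P → F P'
F P' $    a , a $  output F → a
a P' $    a , a $  match 'a'
P' $      , a $    output P' → , F P'
, F P' $  , a $    match ','
F P' $    a $      output F → a
a P' $    a $      match 'a'
P' $      $        output P' → ε
$         $        accept

The string is accepted.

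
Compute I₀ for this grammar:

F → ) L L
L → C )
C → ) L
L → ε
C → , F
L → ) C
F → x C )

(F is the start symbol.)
First, augment the grammar with F' → F
I₀ = CLOSURE({ [F' → . F] }):
  [F' → . F] has the dot before F: add [F → . ) L L], [F → . x C )]
No further items can be added.

I₀ = { [F → . ) L L], [F → . x C )], [F' → . F] }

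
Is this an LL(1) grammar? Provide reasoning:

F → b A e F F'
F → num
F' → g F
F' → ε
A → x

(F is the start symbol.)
No. Predict set conflict for F': { 'g' }

Relevant sets:
  FOLLOW(F') = { $, 'g' }

For F:
  PREDICT(F → b A e F F') = { 'b' }
  PREDICT(F → num) = { 'num' }
For F':
  PREDICT(F' → g F) = { 'g' }
  PREDICT(F' → ε) = { $, 'g' }
A has a single production, so nothing to check there.

Conflict found: Predict set conflict for F': { 'g' }
The grammar is NOT LL(1).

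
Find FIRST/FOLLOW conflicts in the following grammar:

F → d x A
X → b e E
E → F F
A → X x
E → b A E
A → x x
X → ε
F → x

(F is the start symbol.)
No FIRST/FOLLOW conflicts.

Nullable non-terminals: X.

X: nullable alternative(s) X → ε; FOLLOW(X) = { 'x' }
  X → b e E: FIRST \ {ε} = { 'b' } — disjoint from FOLLOW(X)
  X → ε: FIRST \ {ε} = { } — this is the only nullable alternative, skip

A, E, F have no nullable alternative, so no FIRST/FOLLOW check is needed there.

No FIRST/FOLLOW conflicts found.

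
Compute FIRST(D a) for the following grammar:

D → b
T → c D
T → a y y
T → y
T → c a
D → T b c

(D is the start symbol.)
FIRST sets of the non-terminals involved (from the grammar, by fixed-point iteration):
  FIRST(D) = { 'a', 'b', 'c', 'y' }

To compute FIRST(D a), process the symbols left to right:
Symbol D is a non-terminal. Add FIRST(D) \ {ε} = { 'a', 'b', 'c', 'y' }
D is not nullable (ε ∉ FIRST(D)), so stop here.
FIRST(D a) = { 'a', 'b', 'c', 'y' }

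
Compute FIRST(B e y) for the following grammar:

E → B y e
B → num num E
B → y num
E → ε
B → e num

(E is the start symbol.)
FIRST sets of the non-terminals involved (from the grammar, by fixed-point iteration):
  FIRST(B) = { 'e', 'num', 'y' }

To compute FIRST(B e y), process the symbols left to right:
Symbol B is a non-terminal. Add FIRST(B) \ {ε} = { 'e', 'num', 'y' }
B is not nullable (ε ∉ FIRST(B)), so stop here.
FIRST(B e y) = { 'e', 'num', 'y' }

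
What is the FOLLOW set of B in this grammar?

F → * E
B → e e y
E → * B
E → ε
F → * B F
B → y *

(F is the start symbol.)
To compute FOLLOW(B), find every occurrence of B on a right-hand side N → α B β: add FIRST(β) \ {ε}, and if β is empty or nullable also add FOLLOW(N). Iterate to a fixed point.

In E → * B: B is at the end, add FOLLOW(E)
In F → * B F: B is followed by F, add FIRST(F) \ {ε} = { '*' }

The FOLLOW sets referred to above (computed the same way, to a fixed point):
  FOLLOW(E) = { $ }

Taking the union: FOLLOW(B) = { $, '*' }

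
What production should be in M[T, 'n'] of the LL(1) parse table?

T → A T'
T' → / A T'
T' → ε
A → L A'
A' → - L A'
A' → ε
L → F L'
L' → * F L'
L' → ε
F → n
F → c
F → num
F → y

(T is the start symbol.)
T → A T'

To find M[T, 'n'], we find productions for T where 'n' is in the predict set (PREDICT(N → α) = (FIRST(α) \ {ε}) ∪ (FOLLOW(N) if α ⇒* ε)).

Relevant sets:
  FIRST(A) = { 'c', 'n', 'num', 'y' }

T → A T': PREDICT = { 'c', 'n', 'num', 'y' }
  'n' is in predict set, so this production goes in M[T, 'n']

M[T, 'n'] = T → A T'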